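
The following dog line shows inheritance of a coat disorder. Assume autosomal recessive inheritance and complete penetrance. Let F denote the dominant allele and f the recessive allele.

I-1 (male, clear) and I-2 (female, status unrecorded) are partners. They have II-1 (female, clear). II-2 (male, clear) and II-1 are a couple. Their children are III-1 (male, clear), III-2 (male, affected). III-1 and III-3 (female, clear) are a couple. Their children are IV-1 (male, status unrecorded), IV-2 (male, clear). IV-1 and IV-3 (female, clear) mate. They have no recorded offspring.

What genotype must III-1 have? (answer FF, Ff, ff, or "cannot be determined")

cannot be determined

III-1's phenotype allows FF or Ff, and no parent or child forces a single allele at both positions; consistent genotype assignments exist with III-1 as FF or Ff.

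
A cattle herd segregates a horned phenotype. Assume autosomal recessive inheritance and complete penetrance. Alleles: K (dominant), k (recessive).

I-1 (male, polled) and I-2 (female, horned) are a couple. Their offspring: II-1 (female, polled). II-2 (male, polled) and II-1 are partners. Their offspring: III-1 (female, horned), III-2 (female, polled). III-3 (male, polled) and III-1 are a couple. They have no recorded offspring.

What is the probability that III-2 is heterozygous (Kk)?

II-2 is polled so carries K and passed k to III-1 (kk), so II-2 is Kk.
II-1 is polled so carries K and received k from I-2 (kk), so II-1 is Kk.
Their cross gives offspring ratios 1/4 KK : 1/2 Kk : 1/4 kk. Conditioning on III-2 being polled, P(Kk) = 1/2 / 3/4 = 2/3.

2/3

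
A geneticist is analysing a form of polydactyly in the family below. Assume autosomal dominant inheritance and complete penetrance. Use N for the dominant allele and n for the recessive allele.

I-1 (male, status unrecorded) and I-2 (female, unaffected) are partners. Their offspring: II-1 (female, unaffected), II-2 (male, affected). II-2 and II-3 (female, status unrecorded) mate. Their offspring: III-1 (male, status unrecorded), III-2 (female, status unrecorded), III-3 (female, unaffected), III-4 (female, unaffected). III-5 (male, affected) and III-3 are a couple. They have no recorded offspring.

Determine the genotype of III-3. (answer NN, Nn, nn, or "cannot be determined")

III-3 is unaffected, so III-3 is nn.

nn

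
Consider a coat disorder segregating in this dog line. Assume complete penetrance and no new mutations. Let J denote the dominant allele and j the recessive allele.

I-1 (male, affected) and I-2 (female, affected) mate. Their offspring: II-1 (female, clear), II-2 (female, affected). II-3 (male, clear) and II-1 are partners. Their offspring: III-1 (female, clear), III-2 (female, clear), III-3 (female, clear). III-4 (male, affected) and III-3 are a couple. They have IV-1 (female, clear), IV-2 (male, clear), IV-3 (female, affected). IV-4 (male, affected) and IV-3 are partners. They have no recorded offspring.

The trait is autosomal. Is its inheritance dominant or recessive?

dominant

I-1 and I-2 are both affected yet have a clear child II-1. Under a recessive model two affected parents are homozygous and every child would be affected, so the trait cannot be recessive.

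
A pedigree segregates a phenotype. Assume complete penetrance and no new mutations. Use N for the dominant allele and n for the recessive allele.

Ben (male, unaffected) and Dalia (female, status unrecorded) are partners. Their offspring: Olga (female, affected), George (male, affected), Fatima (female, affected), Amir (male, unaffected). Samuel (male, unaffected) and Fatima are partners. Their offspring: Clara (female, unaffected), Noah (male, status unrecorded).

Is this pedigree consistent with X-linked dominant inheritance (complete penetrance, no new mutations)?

Yes

A consistent assignment under X-linked dominant exists: Ben X^n Y, Dalia X^N X^n, Olga X^N X^n, George X^N Y, Fatima X^N X^n, Amir X^n Y, Samuel X^n Y, Clara X^n X^n, Noah X^N Y.
In this assignment every recorded phenotype matches its genotype and every non-founder's genotype is obtainable from its parents' genotypes, so the pedigree is consistent.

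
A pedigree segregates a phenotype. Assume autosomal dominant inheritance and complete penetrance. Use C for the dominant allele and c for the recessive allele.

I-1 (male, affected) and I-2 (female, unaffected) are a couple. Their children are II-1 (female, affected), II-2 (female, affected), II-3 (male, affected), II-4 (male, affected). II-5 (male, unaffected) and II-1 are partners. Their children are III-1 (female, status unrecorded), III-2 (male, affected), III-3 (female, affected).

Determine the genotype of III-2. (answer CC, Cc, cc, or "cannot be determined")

Cc

From phenotype alone, III-2 is CC or Cc.
III-2 is affected so carries C and received c from II-5 (cc), so III-2 is Cc.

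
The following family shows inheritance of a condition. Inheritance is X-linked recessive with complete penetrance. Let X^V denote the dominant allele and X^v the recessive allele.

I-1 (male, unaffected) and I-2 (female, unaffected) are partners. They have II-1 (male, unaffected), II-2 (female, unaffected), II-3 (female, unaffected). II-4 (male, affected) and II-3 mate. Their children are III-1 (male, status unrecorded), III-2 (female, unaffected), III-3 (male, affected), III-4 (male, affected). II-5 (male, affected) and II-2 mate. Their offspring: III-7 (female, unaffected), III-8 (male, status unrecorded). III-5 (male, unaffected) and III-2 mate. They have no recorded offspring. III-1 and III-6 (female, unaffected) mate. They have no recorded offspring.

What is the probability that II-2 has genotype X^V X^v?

I-1 is unaffected, so I-1 is X^V Y.
I-2 is unaffected so carries V and passed v to II-3 (X^V X^v, whose V came from I-1), so I-2 is X^V X^v.
Their cross gives offspring ratios 1/2 X^V X^V : 1/2 X^V X^v. Conditioning on II-2 being unaffected, P(X^V X^v) = 1/2 / 1 = 1/2 before taking II-2's own offspring into account.
II-5 is affected, so II-5 is X^v Y.
Now use II-2's offspring. Probability of each recorded status — unaffected daughter III-7: 1/2 if II-2 is X^V X^v, 1 if X^V X^V. (III-8: equally likely either way, so uninformative.)
Bayes: P(X^V X^v) = 1/2·1/2 / (1/2·1/2 + 1/2·1) = 1/3.

1/3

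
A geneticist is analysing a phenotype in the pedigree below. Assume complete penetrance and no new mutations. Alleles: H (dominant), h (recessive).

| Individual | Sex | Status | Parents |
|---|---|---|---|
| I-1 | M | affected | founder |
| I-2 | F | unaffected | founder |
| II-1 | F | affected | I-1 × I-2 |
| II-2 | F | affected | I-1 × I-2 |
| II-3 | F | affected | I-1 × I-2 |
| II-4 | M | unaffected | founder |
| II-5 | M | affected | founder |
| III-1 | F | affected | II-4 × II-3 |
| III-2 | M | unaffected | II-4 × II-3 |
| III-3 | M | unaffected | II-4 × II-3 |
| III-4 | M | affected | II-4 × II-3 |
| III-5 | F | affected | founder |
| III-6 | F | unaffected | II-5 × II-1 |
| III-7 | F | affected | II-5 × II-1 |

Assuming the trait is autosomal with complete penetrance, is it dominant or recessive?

dominant

II-5 and II-1 are both affected yet have an unaffected child III-6. Under a recessive model two affected parents are homozygous and every child would be affected, so the trait cannot be recessive.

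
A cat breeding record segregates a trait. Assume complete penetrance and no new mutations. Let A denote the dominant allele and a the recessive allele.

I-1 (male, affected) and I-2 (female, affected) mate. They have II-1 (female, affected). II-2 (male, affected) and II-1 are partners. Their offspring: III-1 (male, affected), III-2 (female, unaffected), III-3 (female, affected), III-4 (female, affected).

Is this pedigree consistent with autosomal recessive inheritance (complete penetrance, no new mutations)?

Under autosomal recessive, III-2 (unaffected, female) cannot arise from II-2 (affected) × II-1 (affected).

No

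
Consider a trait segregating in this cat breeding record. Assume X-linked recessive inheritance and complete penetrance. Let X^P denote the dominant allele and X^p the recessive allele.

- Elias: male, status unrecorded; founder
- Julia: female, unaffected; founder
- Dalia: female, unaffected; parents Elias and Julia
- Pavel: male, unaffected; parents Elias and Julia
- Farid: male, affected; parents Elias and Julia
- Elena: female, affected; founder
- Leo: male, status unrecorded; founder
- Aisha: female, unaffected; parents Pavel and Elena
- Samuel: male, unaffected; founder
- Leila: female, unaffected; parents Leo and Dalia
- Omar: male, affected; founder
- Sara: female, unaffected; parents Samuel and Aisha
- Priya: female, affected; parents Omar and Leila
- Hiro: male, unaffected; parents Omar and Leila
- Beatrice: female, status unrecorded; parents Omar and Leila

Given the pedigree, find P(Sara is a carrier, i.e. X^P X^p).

Samuel is unaffected, so Samuel is X^P Y.
Aisha is unaffected so carries P and received p from Elena (X^p X^p), so Aisha is X^P X^p.
Their cross gives offspring ratios 1/2 X^P X^P : 1/2 X^P X^p. Conditioning on Sara being unaffected, P(X^P X^p) = 1/2 / 1 = 1/2.

1/2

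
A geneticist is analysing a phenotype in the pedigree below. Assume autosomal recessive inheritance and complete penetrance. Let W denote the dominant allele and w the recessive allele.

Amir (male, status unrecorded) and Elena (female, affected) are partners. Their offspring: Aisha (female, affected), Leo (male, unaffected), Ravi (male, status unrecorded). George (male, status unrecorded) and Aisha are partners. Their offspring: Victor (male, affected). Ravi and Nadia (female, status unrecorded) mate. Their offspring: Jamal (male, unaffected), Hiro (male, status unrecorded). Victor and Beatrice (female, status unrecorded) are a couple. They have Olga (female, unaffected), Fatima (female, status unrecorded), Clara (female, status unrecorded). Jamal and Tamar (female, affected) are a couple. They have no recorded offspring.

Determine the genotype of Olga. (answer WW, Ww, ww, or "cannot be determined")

From phenotype alone, Olga is WW or Ww.
Olga is unaffected so carries W and received w from Victor (ww), so Olga is Ww.

Ww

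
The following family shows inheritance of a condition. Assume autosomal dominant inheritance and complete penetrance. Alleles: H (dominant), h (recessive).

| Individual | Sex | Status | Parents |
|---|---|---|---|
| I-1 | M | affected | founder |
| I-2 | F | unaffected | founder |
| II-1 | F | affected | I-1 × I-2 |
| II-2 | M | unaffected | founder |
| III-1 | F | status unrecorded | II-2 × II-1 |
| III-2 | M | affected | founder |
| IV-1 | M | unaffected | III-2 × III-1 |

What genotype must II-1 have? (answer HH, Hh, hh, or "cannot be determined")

From phenotype alone, II-1 is HH or Hh.
II-1 is affected so carries H and received h from I-2 (hh), so II-1 is Hh.

Hh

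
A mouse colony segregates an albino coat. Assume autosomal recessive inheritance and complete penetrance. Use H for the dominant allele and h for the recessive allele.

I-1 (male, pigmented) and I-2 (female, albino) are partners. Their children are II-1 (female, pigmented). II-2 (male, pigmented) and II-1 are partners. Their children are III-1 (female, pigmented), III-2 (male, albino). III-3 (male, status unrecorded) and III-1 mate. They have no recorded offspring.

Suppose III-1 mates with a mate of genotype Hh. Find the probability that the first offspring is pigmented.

II-2 is pigmented so carries H and passed h to III-2 (hh), so II-2 is Hh.
II-1 is pigmented so carries H and received h from I-2 (hh), so II-1 is Hh.
III-1 is a pigmented offspring of II-2 (Hh) × II-1 (Hh), whose cross gives 1/4 HH : 1/2 Hh : 1/4 hh; conditioning on being pigmented, III-1 is HH with probability 1/3, Hh with probability 2/3.
Summing over parental genotype combinations, P(offspring is pigmented) = 1/3·1 + 2/3·3/4 = 5/6.

5/6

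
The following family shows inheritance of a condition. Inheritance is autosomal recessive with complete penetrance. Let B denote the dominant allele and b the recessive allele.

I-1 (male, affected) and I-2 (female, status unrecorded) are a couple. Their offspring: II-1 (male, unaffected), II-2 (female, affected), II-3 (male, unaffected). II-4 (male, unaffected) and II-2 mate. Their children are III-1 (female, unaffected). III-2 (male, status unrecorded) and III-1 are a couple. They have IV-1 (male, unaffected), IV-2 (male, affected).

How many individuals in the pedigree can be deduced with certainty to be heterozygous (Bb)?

Obligate heterozygotes: I-2 passed B to II-1 (Bb, whose b came from I-1) and passed b to II-2 (bb), so I-2 is Bb; II-1 is unaffected so carries B and received b from I-1 (bb), so II-1 is Bb; II-3 is unaffected so carries B and received b from I-1 (bb), so II-3 is Bb; III-1 is unaffected so carries B and received b from II-2 (bb), so III-1 is Bb.
Every other individual is either homozygous by phenotype or has at least one consistent homozygous assignment, so the count is 4.

4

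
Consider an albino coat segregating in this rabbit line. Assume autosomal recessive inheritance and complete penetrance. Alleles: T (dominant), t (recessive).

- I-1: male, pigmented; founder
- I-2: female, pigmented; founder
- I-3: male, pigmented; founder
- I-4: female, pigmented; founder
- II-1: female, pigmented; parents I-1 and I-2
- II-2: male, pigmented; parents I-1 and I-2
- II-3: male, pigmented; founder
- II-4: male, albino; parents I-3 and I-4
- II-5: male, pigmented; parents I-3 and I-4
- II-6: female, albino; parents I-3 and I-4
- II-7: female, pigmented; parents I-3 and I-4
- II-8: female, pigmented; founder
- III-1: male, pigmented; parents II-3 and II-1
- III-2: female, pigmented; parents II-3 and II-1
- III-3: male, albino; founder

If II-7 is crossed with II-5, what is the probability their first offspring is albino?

1/9

I-3 is pigmented so carries T and passed t to II-4 (tt), so I-3 is Tt.
I-4 is pigmented so carries T and passed t to II-4 (tt), so I-4 is Tt.
II-7 is a pigmented offspring of I-3 (Tt) × I-4 (Tt), whose cross gives 1/4 TT : 1/2 Tt : 1/4 tt; conditioning on being pigmented, II-7 is TT with probability 1/3, Tt with probability 2/3.
II-5 is a pigmented offspring of I-3 (Tt) × I-4 (Tt), whose cross gives 1/4 TT : 1/2 Tt : 1/4 tt; conditioning on being pigmented, II-5 is TT with probability 1/3, Tt with probability 2/3.
Summing over parental genotype combinations, P(offspring is albino) = 4/9·1/4 = 1/9.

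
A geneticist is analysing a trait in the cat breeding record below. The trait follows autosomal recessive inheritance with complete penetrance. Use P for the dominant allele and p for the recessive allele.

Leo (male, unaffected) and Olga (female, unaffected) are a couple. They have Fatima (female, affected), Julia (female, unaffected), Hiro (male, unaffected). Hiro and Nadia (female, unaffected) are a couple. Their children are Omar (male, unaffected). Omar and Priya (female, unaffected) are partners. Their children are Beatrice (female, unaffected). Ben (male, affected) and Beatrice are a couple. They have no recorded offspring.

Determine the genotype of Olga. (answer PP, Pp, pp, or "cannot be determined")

From phenotype alone, Olga is PP or Pp.
Olga is unaffected so carries P and passed p to Fatima (pp), so Olga is Pp.

Pp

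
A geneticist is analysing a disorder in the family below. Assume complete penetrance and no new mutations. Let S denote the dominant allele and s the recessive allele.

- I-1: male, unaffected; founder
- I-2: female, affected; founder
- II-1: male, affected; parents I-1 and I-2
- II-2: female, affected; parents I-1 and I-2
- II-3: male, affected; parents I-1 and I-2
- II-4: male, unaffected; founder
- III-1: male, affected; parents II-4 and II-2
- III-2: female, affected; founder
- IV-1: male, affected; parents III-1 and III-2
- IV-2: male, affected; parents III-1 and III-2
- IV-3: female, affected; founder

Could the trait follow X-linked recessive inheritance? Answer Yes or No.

Under X-linked recessive, II-2 (affected, female) cannot arise from I-1 (unaffected) × I-2 (affected).

No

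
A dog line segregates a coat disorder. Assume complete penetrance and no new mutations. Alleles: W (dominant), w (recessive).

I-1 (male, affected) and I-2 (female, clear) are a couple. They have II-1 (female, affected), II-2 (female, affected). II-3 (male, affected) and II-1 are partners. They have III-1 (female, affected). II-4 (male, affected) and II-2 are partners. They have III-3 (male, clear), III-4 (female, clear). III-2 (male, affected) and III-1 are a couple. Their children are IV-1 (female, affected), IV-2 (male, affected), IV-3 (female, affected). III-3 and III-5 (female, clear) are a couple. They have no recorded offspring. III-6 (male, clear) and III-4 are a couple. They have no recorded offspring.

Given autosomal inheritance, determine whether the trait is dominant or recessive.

dominant

II-4 and II-2 are both affected yet have a clear child III-3. Under a recessive model two affected parents are homozygous and every child would be affected, so the trait cannot be recessive.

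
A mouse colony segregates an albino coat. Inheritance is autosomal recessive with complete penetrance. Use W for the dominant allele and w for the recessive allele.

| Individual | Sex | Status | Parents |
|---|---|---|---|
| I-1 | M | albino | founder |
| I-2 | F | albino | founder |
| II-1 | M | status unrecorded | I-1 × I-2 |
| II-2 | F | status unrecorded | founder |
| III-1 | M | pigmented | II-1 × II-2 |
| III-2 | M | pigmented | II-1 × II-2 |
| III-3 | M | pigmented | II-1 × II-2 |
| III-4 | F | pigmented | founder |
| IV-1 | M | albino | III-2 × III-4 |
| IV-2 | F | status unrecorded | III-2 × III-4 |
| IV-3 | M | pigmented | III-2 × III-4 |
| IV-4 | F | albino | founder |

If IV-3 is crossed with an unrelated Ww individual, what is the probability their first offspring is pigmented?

III-2 is pigmented so carries W and received w from II-1 (ww), so III-2 is Ww.
III-4 is pigmented so carries W and passed w to IV-1 (ww), so III-4 is Ww.
IV-3 is a pigmented offspring of III-2 (Ww) × III-4 (Ww), whose cross gives 1/4 WW : 1/2 Ww : 1/4 ww; conditioning on being pigmented, IV-3 is WW with probability 1/3, Ww with probability 2/3.
Summing over parental genotype combinations, P(offspring is pigmented) = 1/3·1 + 2/3·3/4 = 5/6.

5/6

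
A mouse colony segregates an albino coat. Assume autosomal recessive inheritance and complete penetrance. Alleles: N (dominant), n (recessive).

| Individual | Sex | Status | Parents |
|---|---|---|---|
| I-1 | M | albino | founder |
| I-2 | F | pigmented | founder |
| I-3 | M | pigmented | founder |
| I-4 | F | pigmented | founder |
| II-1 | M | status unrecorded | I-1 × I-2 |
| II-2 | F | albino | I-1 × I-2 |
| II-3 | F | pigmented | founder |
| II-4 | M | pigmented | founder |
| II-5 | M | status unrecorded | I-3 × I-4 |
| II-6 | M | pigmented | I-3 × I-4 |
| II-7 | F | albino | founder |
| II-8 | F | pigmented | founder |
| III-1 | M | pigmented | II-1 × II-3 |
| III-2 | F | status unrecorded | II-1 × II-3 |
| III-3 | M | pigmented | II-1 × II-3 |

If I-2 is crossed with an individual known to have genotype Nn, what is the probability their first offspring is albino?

I-2 is pigmented so carries N and passed n to II-2 (nn), so I-2 is Nn.
The cross gives 1/4 NN : 1/2 Nn : 1/4 nn, so P(offspring is albino) = 1/4.

1/4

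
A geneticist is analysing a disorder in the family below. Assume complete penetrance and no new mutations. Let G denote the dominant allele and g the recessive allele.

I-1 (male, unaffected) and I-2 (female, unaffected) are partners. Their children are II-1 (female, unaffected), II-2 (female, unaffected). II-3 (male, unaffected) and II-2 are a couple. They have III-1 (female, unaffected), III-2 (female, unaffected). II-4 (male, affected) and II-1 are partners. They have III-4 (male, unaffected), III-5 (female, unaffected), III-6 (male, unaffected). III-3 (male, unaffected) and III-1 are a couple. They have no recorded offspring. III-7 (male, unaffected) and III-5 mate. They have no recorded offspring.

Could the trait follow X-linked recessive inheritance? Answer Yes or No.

Yes

A consistent assignment under X-linked recessive exists: I-1 X^G Y, I-2 X^G X^G, II-1 X^G X^G, II-2 X^G X^G, II-3 X^G Y, II-4 X^g Y, III-1 X^G X^G, III-2 X^G X^G, III-3 X^G Y, III-4 X^G Y, III-5 X^G X^g, III-6 X^G Y, III-7 X^G Y.
In this assignment every recorded phenotype matches its genotype and every non-founder's genotype is obtainable from its parents' genotypes, so the pedigree is consistent.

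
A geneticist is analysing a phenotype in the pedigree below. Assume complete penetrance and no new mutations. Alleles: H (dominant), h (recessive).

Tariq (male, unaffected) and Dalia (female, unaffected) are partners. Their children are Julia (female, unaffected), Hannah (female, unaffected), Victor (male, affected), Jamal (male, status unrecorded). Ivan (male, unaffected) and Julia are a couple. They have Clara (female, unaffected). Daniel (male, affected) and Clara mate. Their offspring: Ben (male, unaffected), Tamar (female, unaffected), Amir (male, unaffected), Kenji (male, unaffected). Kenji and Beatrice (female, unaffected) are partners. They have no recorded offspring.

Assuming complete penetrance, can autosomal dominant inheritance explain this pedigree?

Under autosomal dominant, Victor (affected, male) cannot arise from Tariq (unaffected) × Dalia (unaffected).

No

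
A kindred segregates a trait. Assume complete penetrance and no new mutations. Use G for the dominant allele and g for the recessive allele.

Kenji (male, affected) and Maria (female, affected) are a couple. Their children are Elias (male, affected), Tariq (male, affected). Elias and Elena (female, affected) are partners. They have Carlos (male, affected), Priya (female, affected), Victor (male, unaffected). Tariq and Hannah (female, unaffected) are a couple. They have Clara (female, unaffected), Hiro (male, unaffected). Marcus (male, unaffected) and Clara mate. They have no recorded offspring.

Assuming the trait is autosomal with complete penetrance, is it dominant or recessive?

dominant

Elias and Elena are both affected yet have an unaffected child Victor. Under a recessive model two affected parents are homozygous and every child would be affected, so the trait cannot be recessive.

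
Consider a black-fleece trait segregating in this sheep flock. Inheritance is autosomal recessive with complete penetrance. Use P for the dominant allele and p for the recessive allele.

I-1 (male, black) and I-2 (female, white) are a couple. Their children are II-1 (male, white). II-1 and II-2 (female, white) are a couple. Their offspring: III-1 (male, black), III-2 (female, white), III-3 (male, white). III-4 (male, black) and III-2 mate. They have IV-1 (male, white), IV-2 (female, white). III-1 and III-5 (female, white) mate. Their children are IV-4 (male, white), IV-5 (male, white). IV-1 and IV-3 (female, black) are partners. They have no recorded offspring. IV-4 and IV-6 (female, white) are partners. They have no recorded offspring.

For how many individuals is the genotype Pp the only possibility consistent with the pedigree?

6

Obligate heterozygotes: II-1 is white so carries P and received p from I-1 (pp), so II-1 is Pp; II-2 is white so carries P and passed p to III-1 (pp), so II-2 is Pp; IV-1 is white so carries P and received p from III-4 (pp), so IV-1 is Pp; IV-2 is white so carries P and received p from III-4 (pp), so IV-2 is Pp; IV-4 is white so carries P and received p from III-1 (pp), so IV-4 is Pp; IV-5 is white so carries P and received p from III-1 (pp), so IV-5 is Pp.
Every other individual is either homozygous by phenotype or has at least one consistent homozygous assignment, so the count is 6.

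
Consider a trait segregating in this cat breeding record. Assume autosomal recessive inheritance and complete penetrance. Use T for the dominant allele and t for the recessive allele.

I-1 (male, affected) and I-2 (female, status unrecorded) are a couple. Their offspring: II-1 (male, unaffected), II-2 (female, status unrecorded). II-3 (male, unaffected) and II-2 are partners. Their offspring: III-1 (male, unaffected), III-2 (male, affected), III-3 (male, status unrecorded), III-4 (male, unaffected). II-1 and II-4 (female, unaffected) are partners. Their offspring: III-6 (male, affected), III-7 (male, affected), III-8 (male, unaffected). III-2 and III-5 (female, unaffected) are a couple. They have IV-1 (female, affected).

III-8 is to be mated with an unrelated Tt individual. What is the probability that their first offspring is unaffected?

II-1 is unaffected so carries T and received t from I-1 (tt), so II-1 is Tt.
II-4 is unaffected so carries T and passed t to III-6 (tt), so II-4 is Tt.
III-8 is an unaffected offspring of II-1 (Tt) × II-4 (Tt), whose cross gives 1/4 TT : 1/2 Tt : 1/4 tt; conditioning on being unaffected, III-8 is TT with probability 1/3, Tt with probability 2/3.
Summing over parental genotype combinations, P(offspring is unaffected) = 1/3·1 + 2/3·3/4 = 5/6.

5/6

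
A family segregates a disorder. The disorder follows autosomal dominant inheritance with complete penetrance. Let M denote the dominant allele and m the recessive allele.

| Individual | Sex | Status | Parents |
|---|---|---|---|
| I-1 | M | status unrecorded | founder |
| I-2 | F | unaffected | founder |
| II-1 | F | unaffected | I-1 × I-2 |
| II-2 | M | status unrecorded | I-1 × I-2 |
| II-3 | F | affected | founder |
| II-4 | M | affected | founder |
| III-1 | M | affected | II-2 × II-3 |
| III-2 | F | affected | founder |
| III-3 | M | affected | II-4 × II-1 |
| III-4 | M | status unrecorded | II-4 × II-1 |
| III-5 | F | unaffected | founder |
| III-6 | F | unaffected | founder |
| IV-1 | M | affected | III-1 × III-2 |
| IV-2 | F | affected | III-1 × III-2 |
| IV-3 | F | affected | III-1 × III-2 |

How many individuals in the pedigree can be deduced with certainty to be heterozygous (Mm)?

1

Obligate heterozygotes: III-3 is affected so carries M and received m from II-1 (mm), so III-3 is Mm.
Every other individual is either homozygous by phenotype or has at least one consistent homozygous assignment, so the count is 1.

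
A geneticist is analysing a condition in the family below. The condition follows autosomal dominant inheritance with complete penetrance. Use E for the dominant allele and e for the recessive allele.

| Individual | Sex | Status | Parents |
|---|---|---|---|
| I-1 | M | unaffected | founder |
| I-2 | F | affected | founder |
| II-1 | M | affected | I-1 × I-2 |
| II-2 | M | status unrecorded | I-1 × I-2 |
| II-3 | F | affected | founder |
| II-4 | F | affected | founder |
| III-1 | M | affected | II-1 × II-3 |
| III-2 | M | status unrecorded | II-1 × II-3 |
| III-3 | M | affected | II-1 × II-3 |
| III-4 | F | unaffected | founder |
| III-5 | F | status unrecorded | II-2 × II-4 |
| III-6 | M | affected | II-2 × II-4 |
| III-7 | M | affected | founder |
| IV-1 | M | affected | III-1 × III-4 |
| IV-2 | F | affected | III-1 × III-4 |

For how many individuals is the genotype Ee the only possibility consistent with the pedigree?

Obligate heterozygotes: II-1 is affected so carries E and received e from I-1 (ee), so II-1 is Ee; IV-1 is affected so carries E and received e from III-4 (ee), so IV-1 is Ee; IV-2 is affected so carries E and received e from III-4 (ee), so IV-2 is Ee.
Every other individual is either homozygous by phenotype or has at least one consistent homozygous assignment, so the count is 3.

3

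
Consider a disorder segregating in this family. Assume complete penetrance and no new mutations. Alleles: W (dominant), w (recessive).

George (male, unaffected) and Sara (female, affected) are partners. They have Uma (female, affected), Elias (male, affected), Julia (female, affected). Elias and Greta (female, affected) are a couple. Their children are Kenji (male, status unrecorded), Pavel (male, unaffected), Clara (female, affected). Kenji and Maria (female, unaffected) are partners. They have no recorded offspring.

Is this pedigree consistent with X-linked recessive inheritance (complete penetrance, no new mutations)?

No

Under X-linked recessive, Uma (affected, female) cannot arise from George (unaffected) × Sara (affected).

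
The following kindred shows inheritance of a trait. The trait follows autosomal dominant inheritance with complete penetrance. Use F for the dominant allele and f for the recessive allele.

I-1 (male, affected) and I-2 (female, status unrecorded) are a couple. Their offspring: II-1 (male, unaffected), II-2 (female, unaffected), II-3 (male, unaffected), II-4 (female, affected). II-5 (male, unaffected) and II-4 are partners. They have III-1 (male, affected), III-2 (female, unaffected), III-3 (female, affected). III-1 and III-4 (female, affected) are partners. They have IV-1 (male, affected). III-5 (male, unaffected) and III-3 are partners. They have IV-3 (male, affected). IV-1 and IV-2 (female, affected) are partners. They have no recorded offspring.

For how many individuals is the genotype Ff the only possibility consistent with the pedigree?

5

Obligate heterozygotes: I-1 is affected so carries F and passed f to II-1 (ff), so I-1 is Ff; II-4 is affected so carries F and passed f to III-2 (ff), so II-4 is Ff; III-1 is affected so carries F and received f from II-5 (ff), so III-1 is Ff; III-3 is affected so carries F and received f from II-5 (ff), so III-3 is Ff; IV-3 is affected so carries F and received f from III-5 (ff), so IV-3 is Ff.
Every other individual is either homozygous by phenotype or has at least one consistent homozygous assignment, so the count is 5.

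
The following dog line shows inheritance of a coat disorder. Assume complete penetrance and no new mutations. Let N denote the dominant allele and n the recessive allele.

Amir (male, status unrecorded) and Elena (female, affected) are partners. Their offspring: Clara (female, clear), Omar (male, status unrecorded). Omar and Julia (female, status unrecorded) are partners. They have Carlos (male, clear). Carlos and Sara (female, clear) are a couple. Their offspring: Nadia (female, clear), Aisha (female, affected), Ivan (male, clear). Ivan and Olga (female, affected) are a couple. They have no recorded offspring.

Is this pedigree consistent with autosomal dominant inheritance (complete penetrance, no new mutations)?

Under autosomal dominant, Aisha (affected, female) cannot arise from Carlos (clear) × Sara (clear).

No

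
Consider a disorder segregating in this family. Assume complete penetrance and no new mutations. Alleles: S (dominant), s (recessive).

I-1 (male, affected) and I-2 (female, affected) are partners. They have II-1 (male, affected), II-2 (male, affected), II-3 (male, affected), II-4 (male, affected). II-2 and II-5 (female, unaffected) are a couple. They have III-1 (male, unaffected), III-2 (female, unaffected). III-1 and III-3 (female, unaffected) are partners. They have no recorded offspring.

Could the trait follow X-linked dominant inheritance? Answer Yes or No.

Under X-linked dominant, III-2 (unaffected, female) cannot arise from II-2 (affected) × II-5 (unaffected).

No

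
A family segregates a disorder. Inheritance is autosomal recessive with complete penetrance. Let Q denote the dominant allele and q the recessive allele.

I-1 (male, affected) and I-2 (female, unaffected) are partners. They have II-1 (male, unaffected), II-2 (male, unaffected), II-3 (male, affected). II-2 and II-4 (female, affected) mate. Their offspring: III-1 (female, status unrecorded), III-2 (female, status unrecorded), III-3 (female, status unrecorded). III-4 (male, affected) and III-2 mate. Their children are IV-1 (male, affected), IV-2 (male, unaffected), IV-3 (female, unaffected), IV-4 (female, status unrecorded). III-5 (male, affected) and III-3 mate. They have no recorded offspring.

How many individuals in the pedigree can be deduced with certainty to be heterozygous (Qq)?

6

Obligate heterozygotes: I-2 is unaffected so carries Q and passed q to II-3 (qq), so I-2 is Qq; II-1 is unaffected so carries Q and received q from I-1 (qq), so II-1 is Qq; II-2 is unaffected so carries Q and received q from I-1 (qq), so II-2 is Qq; III-2 passed Q to IV-2 (Qq, whose q came from III-4) and received q from II-4 (qq), so III-2 is Qq; IV-2 is unaffected so carries Q and received q from III-4 (qq), so IV-2 is Qq; IV-3 is unaffected so carries Q and received q from III-4 (qq), so IV-3 is Qq.
Every other individual is either homozygous by phenotype or has at least one consistent homozygous assignment, so the count is 6.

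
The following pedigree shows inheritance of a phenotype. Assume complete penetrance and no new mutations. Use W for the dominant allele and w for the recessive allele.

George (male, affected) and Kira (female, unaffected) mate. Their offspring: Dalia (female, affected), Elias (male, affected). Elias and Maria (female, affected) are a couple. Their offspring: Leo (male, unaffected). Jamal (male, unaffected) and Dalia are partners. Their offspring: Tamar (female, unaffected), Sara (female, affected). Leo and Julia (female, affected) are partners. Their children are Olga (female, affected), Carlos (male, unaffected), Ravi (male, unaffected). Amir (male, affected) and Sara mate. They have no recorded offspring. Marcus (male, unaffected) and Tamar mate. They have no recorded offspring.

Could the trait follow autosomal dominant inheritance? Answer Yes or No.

A consistent assignment under autosomal dominant exists: George WW, Kira ww, Dalia Ww, Elias Ww, Maria Ww, Jamal ww, Leo ww, Julia Ww, Tamar ww, Sara Ww, Amir WW, Marcus ww, Olga Ww, Carlos ww, Ravi ww.
In this assignment every recorded phenotype matches its genotype and every non-founder's genotype is obtainable from its parents' genotypes, so the pedigree is consistent.

Yes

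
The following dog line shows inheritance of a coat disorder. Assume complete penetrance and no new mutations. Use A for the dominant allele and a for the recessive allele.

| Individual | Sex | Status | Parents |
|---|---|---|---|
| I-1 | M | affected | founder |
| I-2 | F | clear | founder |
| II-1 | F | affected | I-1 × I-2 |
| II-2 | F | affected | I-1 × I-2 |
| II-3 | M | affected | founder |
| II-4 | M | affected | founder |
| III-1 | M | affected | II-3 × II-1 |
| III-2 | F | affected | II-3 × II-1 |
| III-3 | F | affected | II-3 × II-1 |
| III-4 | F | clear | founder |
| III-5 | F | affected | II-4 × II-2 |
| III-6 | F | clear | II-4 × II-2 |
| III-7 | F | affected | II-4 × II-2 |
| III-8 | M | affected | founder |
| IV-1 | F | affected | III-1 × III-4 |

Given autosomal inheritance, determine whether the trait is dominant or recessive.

II-4 and II-2 are both affected yet have a clear child III-6. Under a recessive model two affected parents are homozygous and every child would be affected, so the trait cannot be recessive.

dominant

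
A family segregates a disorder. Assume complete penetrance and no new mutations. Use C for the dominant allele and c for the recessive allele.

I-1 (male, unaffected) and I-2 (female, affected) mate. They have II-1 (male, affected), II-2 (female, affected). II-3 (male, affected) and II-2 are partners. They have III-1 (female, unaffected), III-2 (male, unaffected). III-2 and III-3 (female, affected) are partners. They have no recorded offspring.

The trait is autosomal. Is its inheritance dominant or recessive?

II-3 and II-2 are both affected yet have an unaffected child III-1. Under a recessive model two affected parents are homozygous and every child would be affected, so the trait cannot be recessive.

dominant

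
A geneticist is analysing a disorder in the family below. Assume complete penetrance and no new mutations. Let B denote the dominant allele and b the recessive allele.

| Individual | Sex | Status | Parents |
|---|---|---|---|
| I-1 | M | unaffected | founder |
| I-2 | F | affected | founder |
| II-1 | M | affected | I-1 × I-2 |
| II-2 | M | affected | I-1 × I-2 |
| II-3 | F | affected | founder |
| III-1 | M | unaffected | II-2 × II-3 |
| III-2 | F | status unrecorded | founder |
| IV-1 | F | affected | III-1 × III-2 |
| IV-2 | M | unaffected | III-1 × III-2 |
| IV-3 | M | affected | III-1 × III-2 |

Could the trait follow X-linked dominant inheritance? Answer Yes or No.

A consistent assignment under X-linked dominant exists: I-1 X^b Y, I-2 X^B X^B, II-1 X^B Y, II-2 X^B Y, II-3 X^B X^b, III-1 X^b Y, III-2 X^B X^b, IV-1 X^B X^b, IV-2 X^b Y, IV-3 X^B Y.
In this assignment every recorded phenotype matches its genotype and every non-founder's genotype is obtainable from its parents' genotypes, so the pedigree is consistent.

Yes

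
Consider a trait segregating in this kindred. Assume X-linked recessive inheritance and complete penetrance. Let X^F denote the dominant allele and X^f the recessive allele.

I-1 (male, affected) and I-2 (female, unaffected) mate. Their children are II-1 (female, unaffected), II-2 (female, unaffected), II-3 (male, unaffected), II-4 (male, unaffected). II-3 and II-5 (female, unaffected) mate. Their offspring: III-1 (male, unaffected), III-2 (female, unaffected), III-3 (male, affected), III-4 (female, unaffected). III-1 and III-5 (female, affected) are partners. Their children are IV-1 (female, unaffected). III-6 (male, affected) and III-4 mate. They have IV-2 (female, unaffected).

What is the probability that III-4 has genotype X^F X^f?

II-3 is unaffected, so II-3 is X^F Y.
II-5 is unaffected so carries F and passed f to III-3 (X^f Y), so II-5 is X^F X^f.
Their cross gives offspring ratios 1/2 X^F X^F : 1/2 X^F X^f. Conditioning on III-4 being unaffected, P(X^F X^f) = 1/2 / 1 = 1/2 before taking III-4's own offspring into account.
III-6 is affected, so III-6 is X^f Y.
Now use III-4's offspring. Probability of each recorded status — unaffected daughter IV-2: 1/2 if III-4 is X^F X^f, 1 if X^F X^F.
Bayes: P(X^F X^f) = 1/2·1/2 / (1/2·1/2 + 1/2·1) = 1/3.

1/3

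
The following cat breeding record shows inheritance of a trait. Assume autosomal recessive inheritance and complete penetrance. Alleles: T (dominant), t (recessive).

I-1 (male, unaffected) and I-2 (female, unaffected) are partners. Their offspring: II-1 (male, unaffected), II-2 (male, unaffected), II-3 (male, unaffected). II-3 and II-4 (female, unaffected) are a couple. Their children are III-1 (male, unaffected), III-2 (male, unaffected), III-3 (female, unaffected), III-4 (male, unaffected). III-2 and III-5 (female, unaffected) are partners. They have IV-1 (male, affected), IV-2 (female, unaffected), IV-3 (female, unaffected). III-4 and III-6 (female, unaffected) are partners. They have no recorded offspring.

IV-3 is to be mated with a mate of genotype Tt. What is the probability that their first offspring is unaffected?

III-2 is unaffected so carries T and passed t to IV-1 (tt), so III-2 is Tt.
III-5 is unaffected so carries T and passed t to IV-1 (tt), so III-5 is Tt.
IV-3 is an unaffected offspring of III-2 (Tt) × III-5 (Tt), whose cross gives 1/4 TT : 1/2 Tt : 1/4 tt; conditioning on being unaffected, IV-3 is TT with probability 1/3, Tt with probability 2/3.
Summing over parental genotype combinations, P(offspring is unaffected) = 1/3·1 + 2/3·3/4 = 5/6.

5/6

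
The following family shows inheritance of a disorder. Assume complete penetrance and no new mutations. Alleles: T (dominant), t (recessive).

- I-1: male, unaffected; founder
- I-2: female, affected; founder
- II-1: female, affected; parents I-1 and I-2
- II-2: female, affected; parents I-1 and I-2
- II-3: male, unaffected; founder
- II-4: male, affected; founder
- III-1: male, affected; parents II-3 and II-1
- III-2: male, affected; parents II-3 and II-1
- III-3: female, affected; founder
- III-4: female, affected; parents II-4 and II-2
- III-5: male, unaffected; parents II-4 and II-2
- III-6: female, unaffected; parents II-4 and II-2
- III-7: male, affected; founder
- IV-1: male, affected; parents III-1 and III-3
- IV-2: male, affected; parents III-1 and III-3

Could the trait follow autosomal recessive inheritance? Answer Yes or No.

Under autosomal recessive, III-5 (unaffected, male) cannot arise from II-4 (affected) × II-2 (affected).

No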